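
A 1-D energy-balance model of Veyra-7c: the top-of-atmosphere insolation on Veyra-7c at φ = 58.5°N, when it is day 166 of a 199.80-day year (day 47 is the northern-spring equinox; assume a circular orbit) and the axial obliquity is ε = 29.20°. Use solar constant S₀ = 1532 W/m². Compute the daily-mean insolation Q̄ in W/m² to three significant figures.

Q̄ ≈ 92.2 W/m²

Solar longitude: λ_s = 360° × (166 − 47)/199.80 = 214.414°.
sin δ = sin 29.20° × sin 214.414° = -0.27573, so δ = -16.005°.
cos H₀ = −tan(+58.5°) tan(-16.005°) = 0.4681, H₀ = 1.0837 rad.
Bracket: H₀ sin φ sin δ + cos φ cos δ sin H₀ = 1.0837×0.85264×-0.27573 + 0.52250×0.96124×0.88368 = -0.254776 + 0.443826 = 0.189050.
Q̄ = (S₀/π) × [bracket] = (1532/π) × 0.189050 = 92.19 W/m².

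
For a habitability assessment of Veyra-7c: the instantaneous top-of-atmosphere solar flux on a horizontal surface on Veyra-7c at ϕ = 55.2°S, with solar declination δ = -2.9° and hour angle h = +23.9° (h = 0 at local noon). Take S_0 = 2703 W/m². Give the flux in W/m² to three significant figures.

cos θ_z = sin ϕ sin δ + cos ϕ cos δ cos h = 0.041544 + 0.521109 = 0.562653.
Flux = S_0 · cos θ_z = 2703 × 0.562653 = 1521 W/m².

1.52e+03 W/m²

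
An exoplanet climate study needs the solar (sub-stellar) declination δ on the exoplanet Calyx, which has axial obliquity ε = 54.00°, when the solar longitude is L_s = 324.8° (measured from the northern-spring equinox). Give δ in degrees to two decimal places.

δ = -27.80°

sin δ = sin ε · sin L_s = sin 54.00° × sin 324.8° = -0.466344.
δ = arcsin(-0.466344) = -27.80°.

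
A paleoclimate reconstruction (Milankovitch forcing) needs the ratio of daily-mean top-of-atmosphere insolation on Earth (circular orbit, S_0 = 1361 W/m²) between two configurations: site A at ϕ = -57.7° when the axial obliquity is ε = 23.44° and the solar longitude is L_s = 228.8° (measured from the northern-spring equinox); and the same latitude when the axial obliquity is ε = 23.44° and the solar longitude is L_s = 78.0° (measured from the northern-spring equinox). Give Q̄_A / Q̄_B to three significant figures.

Q̄_A / Q̄_B ≈ 10.8

— Configuration A (ϕ=-57.7°):
Solar declination: sin δ = sin ε · sin L_s = sin 23.44° × sin 228.8° = -0.29930, so δ = -17.416°.
cos h₀ = −tan(-57.7°) tan(-17.416°) = -0.4962, h₀ = 2.0900 rad.
Bracket: h₀ sin ϕ sin δ + cos ϕ cos δ sin h₀ = 2.0900×-0.84526×-0.29930 + 0.53435×0.95416×0.86821 = 0.528741 + 0.442662 = 0.971403.
Q̄ = (S_0/π) × [bracket] = (1361/π) × 0.971403 = 420.83 W/m².
— Configuration B (ϕ=-57.7°):
Solar declination: sin δ = sin ε · sin L_s = sin 23.44° × sin 78.0° = 0.38910, so δ = +22.898°.
cos h₀ = −tan(-57.7°) tan(+22.898°) = 0.6681, h₀ = 0.8391 rad.
Bracket: h₀ sin ϕ sin δ + cos ϕ cos δ sin h₀ = 0.8391×-0.84526×0.38910 + 0.53435×0.92120×0.74404 = -0.275972 + 0.366249 = 0.090277.
Q̄ = (S_0/π) × [bracket] = (1361/π) × 0.090277 = 39.110 W/m².
Ratio Q̄_A / Q̄_B = 420.83 / 39.110 = 10.76.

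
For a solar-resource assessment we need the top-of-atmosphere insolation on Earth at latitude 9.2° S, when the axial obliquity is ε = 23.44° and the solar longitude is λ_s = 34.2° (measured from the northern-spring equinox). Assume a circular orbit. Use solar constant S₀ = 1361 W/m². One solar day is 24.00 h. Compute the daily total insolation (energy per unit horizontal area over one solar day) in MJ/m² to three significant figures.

Solar declination: sin δ = sin ε · sin λ_s = sin 23.44° × sin 34.2° = 0.22359, so δ = +12.920°.
cos H₀ = −tan(-9.2°) tan(+12.920°) = 0.0372, H₀ = 1.5336 rad.
Bracket: H₀ sin φ sin δ + cos φ cos δ sin H₀ = 1.5336×-0.15988×0.22359 + 0.98714×0.97468×0.99931 = -0.054822 + 0.961482 = 0.906660.
Q̄ = (S₀/π) × [bracket] = (1361/π) × 0.906660 = 392.78 W/m².
Daily total = Q̄ × 24.00 h × 3600 s/h = 392.78 × 24.00 × 3600 / 10⁶ = 33.94 MJ/m².

33.9 MJ/m²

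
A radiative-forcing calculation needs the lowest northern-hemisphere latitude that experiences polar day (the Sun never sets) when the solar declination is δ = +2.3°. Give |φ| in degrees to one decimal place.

Polar day requires cos H₀ = −tan φ tan δ ≤ −1, i.e. tan φ tan δ ≥ 1.
The boundary is |tan φ| · |tan δ| = 1, so |φ| = 90° − |δ| = 90° − 2.3° = 87.7° in the northern hemisphere.

|φ| = 87.7°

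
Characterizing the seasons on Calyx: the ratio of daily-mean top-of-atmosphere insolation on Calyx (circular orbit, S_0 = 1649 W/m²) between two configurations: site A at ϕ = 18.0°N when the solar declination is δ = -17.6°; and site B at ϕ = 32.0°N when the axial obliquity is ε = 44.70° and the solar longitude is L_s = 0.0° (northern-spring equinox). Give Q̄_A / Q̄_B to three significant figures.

— Configuration A (ϕ=+18.0°):
cos h₀ = −tan(+18.0°) tan(-17.600°) = 0.1031, h₀ = 1.4675 rad.
Bracket: h₀ sin ϕ sin δ + cos ϕ cos δ sin h₀ = 1.4675×0.30902×-0.30237 + 0.95106×0.95319×0.99467 = -0.137121 + 0.901709 = 0.764588.
Q̄ = (S_0/π) × [bracket] = (1649/π) × 0.764588 = 401.33 W/m².
— Configuration B (ϕ=+32.0°):
Solar declination: sin δ = sin ε · sin L_s = sin 44.70° × sin 0.0° = 0.00000, so δ = +0.000°.
cos h₀ = −tan(+32.0°) tan(+0.000°) = -0.0000, h₀ = 1.5708 rad.
Bracket: h₀ sin ϕ sin δ + cos ϕ cos δ sin h₀ = 1.5708×0.52992×0.00000 + 0.84805×1.00000×1.00000 = 0.000000 + 0.848050 = 0.848050.
Q̄ = (S_0/π) × [bracket] = (1649/π) × 0.848050 = 445.14 W/m².
Ratio Q̄_A / Q̄_B = 401.33 / 445.14 = 0.9016.

Q̄_A / Q̄_B ≈ 0.902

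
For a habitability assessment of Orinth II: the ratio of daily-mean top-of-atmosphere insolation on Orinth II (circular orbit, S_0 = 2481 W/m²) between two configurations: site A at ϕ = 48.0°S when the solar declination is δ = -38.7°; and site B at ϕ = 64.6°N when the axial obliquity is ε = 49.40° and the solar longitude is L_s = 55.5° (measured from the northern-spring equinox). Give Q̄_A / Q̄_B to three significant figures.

— Configuration A (ϕ=-48.0°):
cos h₀ = −tan(-48.0°) tan(-38.700°) = -0.8898, h₀ = 2.6676 rad.
Bracket: h₀ sin ϕ sin δ + cos ϕ cos δ sin h₀ = 2.6676×-0.74314×-0.62524 + 0.66913×0.78043×0.45641 = 1.239476 + 0.238341 = 1.477817.
Q̄ = (S_0/π) × [bracket] = (2481/π) × 1.477817 = 1167.1 W/m².
— Configuration B (ϕ=+64.6°):
Solar declination: sin δ = sin ε · sin L_s = sin 49.40° × sin 55.5° = 0.62574, so δ = +38.736°.
cos h₀ = −tan(+64.6°) tan(+38.736°) = -1.6894 ≤ −1 ⇒ polar day, h₀ = π.
Bracket: h₀ sin ϕ sin δ + cos ϕ cos δ sin h₀ = 3.1416×0.90334×0.62574 + 0.42894×0.78004×0.00000 = 1.775808 + 0.000000 = 1.775808.
Q̄ = (S_0/π) × [bracket] = (2481/π) × 1.775808 = 1402.4 W/m².
Ratio Q̄_A / Q̄_B = 1167.1 / 1402.4 = 0.8322.

Q̄_A / Q̄_B ≈ 0.832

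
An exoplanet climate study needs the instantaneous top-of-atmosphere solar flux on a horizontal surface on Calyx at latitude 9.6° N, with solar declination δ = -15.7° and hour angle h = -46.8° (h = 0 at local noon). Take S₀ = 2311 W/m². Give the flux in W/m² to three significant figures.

cos θ_z = sin φ sin δ + cos φ cos δ cos h = -0.045128 + 0.649779 = 0.604651.
Flux = S₀ · cos θ_z = 2311 × 0.604651 = 1397 W/m².

1.40e+03 W/m²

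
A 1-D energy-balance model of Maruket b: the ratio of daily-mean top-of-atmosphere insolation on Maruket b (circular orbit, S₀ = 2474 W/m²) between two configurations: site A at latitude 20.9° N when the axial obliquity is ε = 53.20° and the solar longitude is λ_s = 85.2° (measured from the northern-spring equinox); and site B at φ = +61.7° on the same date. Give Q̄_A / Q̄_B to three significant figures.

— Configuration A (φ=+20.9°):
Solar declination: sin δ = sin ε · sin λ_s = sin 53.20° × sin 85.2° = 0.79792, so δ = +52.932°.
cos H₀ = −tan(+20.9°) tan(+52.932°) = -0.5055, H₀ = 2.1008 rad.
Bracket: H₀ sin φ sin δ + cos φ cos δ sin H₀ = 2.1008×0.35674×0.79792 + 0.93420×0.60276×0.86282 = 0.597993 + 0.485853 = 1.083846.
Q̄ = (S₀/π) × [bracket] = (2474/π) × 1.083846 = 853.53 W/m².
— Configuration B (φ=+61.7°):
cos H₀ = −tan(+61.7°) tan(+52.932°) = -2.4585 ≤ −1 ⇒ polar day, H₀ = π.
Bracket: H₀ sin φ sin δ + cos φ cos δ sin H₀ = 3.1416×0.88048×0.79792 + 0.47409×0.60276×0.00000 = 2.207139 + 0.000000 = 2.207139.
Q̄ = (S₀/π) × [bracket] = (2474/π) × 2.207139 = 1738.1 W/m².
Ratio Q̄_A / Q̄_B = 853.53 / 1738.1 = 0.4911.

Q̄_A / Q̄_B ≈ 0.491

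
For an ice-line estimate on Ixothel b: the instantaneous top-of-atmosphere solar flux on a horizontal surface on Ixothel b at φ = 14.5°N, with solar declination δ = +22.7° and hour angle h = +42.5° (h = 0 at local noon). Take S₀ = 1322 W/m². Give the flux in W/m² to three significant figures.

998 W/m²

cos θ_z = sin φ sin δ + cos φ cos δ cos h = 0.096623 + 0.658502 = 0.755125.
Flux = S₀ · cos θ_z = 1322 × 0.755125 = 998.3 W/m².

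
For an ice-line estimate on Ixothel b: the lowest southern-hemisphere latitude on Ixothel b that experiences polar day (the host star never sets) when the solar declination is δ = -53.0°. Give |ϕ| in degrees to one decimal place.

Polar day requires cos h₀ = −tan ϕ tan δ ≤ −1, i.e. tan ϕ tan δ ≥ 1.
The boundary is |tan ϕ| · |tan δ| = 1, so |ϕ| = 90° − |δ| = 90° − 53.0° = 37.0° in the southern hemisphere.

|ϕ| = 37.0°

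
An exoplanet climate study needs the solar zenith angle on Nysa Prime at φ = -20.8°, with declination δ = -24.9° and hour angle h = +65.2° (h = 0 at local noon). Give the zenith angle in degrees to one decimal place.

cos θ_z = sin φ sin δ + cos φ cos δ cos h = 0.149513 + 0.355665 = 0.505178.
θ_z = arccos(0.505178) = 59.7°.

θ_z = 59.7°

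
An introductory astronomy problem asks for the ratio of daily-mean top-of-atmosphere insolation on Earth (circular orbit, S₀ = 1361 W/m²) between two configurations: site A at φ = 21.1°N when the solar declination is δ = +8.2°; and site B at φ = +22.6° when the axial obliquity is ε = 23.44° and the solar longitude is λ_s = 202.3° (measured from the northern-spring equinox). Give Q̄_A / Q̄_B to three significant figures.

Q̄_A / Q̄_B ≈ 1.22

— Configuration A (φ=+21.1°):
cos H₀ = −tan(+21.1°) tan(+8.200°) = -0.0556, H₀ = 1.6264 rad.
Bracket: H₀ sin φ sin δ + cos φ cos δ sin H₀ = 1.6264×0.36000×0.14263 + 0.93295×0.98978×0.99845 = 0.083510 + 0.921984 = 1.005494.
Q̄ = (S₀/π) × [bracket] = (1361/π) × 1.005494 = 435.60 W/m².
— Configuration B (φ=+22.6°):
Solar declination: sin δ = sin ε · sin λ_s = sin 23.44° × sin 202.3° = -0.15094, so δ = -8.682°.
cos H₀ = −tan(+22.6°) tan(-8.682°) = 0.0636, H₀ = 1.5072 rad.
Bracket: H₀ sin φ sin δ + cos φ cos δ sin H₀ = 1.5072×0.38430×-0.15094 + 0.92321×0.98854×0.99798 = -0.087427 + 0.910787 = 0.823360.
Q̄ = (S₀/π) × [bracket] = (1361/π) × 0.823360 = 356.70 W/m².
Ratio Q̄_A / Q̄_B = 435.60 / 356.70 = 1.221.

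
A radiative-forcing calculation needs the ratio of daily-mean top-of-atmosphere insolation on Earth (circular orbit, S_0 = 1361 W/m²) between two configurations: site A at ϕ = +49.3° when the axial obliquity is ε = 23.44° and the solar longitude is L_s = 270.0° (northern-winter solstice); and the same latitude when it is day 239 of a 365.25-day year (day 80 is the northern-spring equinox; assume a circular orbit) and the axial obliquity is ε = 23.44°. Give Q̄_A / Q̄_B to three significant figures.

— Configuration A (ϕ=+49.3°):
Solar declination: sin δ = sin ε · sin L_s = sin 23.44° × sin 270.0° = -0.39779, so δ = -23.440°.
cos h₀ = −tan(+49.3°) tan(-23.440°) = 0.5041, h₀ = 1.0425 rad.
Bracket: h₀ sin ϕ sin δ + cos ϕ cos δ sin h₀ = 1.0425×0.75813×-0.39779 + 0.65210×0.91748×0.86366 = -0.314394 + 0.516718 = 0.202324.
Q̄ = (S_0/π) × [bracket] = (1361/π) × 0.202324 = 87.651 W/m².
— Configuration B (ϕ=+49.3°):
Solar longitude: L_s = 360° × (239 − 80)/365.25 = 156.715°.
sin δ = sin 23.44° × sin 156.715° = 0.15725, so δ = +9.047°.
cos h₀ = −tan(+49.3°) tan(+9.047°) = -0.1851, h₀ = 1.7570 rad.
Bracket: h₀ sin ϕ sin δ + cos ϕ cos δ sin h₀ = 1.7570×0.75813×0.15725 + 0.65210×0.98756×0.98272 = 0.209462 + 0.632860 = 0.842322.
Q̄ = (S_0/π) × [bracket] = (1361/π) × 0.842322 = 364.91 W/m².
Ratio Q̄_A / Q̄_B = 87.651 / 364.91 = 0.2402.

Q̄_A / Q̄_B ≈ 0.240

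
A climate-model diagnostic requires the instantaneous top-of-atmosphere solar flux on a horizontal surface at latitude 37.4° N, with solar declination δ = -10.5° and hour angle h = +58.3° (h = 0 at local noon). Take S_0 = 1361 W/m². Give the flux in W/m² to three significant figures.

cos θ_z = sin ϕ sin δ + cos ϕ cos δ cos h = -0.110685 + 0.410452 = 0.299767.
Flux = S_0 · cos θ_z = 1361 × 0.299767 = 408.0 W/m².

408 W/m²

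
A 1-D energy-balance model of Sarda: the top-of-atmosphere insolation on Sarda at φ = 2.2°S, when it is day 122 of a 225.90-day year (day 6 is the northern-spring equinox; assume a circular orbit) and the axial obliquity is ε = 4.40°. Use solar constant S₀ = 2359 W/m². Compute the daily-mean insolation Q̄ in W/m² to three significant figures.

Solar longitude: λ_s = 360° × (122 − 6)/225.90 = 184.861°.
sin δ = sin 4.40° × sin 184.861° = -0.00650, so δ = -0.372°.
cos H₀ = −tan(-2.2°) tan(-0.372°) = -0.0002, H₀ = 1.5710 rad.
Bracket: H₀ sin φ sin δ + cos φ cos δ sin H₀ = 1.5710×-0.03839×-0.00650 + 0.99926×0.99998×1.00000 = 0.000392 + 0.999240 = 0.999632.
Q̄ = (S₀/π) × [bracket] = (2359/π) × 0.999632 = 750.6 W/m².

Q̄ ≈ 751 W/m²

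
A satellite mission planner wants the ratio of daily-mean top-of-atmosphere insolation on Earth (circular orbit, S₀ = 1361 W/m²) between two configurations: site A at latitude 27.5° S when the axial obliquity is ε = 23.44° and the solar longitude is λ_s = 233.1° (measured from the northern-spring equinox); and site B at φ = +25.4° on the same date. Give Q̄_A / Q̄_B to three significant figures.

— Configuration A (φ=-27.5°):
Solar declination: sin δ = sin ε · sin λ_s = sin 23.44° × sin 233.1° = -0.31811, so δ = -18.548°.
cos H₀ = −tan(-27.5°) tan(-18.548°) = -0.1747, H₀ = 1.7464 rad.
Bracket: H₀ sin φ sin δ + cos φ cos δ sin H₀ = 1.7464×-0.46175×-0.31811 + 0.88701×0.94806×0.98463 = 0.256524 + 0.828013 = 1.084537.
Q̄ = (S₀/π) × [bracket] = (1361/π) × 1.084537 = 469.84 W/m².
— Configuration B (φ=+25.4°):
cos H₀ = −tan(+25.4°) tan(-18.548°) = 0.1593, H₀ = 1.4108 rad.
Bracket: H₀ sin φ sin δ + cos φ cos δ sin H₀ = 1.4108×0.42894×-0.31811 + 0.90334×0.94806×0.98723 = -0.192504 + 0.845484 = 0.652980.
Q̄ = (S₀/π) × [bracket] = (1361/π) × 0.652980 = 282.88 W/m².
Ratio Q̄_A / Q̄_B = 469.84 / 282.88 = 1.661.

Q̄_A / Q̄_B ≈ 1.66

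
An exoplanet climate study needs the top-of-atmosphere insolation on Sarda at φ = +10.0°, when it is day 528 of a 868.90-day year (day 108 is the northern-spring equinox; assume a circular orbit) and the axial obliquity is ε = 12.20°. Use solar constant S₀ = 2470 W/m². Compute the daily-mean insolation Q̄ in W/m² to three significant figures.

Q̄ ≈ 779 W/m²

Solar longitude: λ_s = 360° × (528 − 108)/868.90 = 174.013°.
sin δ = sin 12.20° × sin 174.013° = 0.02204, so δ = +1.263°.
cos H₀ = −tan(+10.0°) tan(+1.263°) = -0.0039, H₀ = 1.5747 rad.
Bracket: H₀ sin φ sin δ + cos φ cos δ sin H₀ = 1.5747×0.17365×0.02204 + 0.98481×0.99976×0.99999 = 0.006027 + 0.984564 = 0.990591.
Q̄ = (S₀/π) × [bracket] = (2470/π) × 0.990591 = 778.8 W/m².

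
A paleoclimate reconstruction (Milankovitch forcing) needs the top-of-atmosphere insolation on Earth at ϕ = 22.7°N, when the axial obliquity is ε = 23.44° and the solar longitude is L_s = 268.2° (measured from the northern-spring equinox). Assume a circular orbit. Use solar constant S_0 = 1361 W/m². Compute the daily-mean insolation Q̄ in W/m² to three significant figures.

Solar declination: sin δ = sin ε · sin L_s = sin 23.44° × sin 268.2° = -0.39759, so δ = -23.428°.
cos h₀ = −tan(+22.7°) tan(-23.428°) = 0.1813, h₀ = 1.3885 rad.
Bracket: h₀ sin ϕ sin δ + cos ϕ cos δ sin h₀ = 1.3885×0.38591×-0.39759 + 0.92254×0.91756×0.98344 = -0.213043 + 0.832468 = 0.619425.
Q̄ = (S_0/π) × [bracket] = (1361/π) × 0.619425 = 268.3 W/m².

Q̄ ≈ 268 W/m²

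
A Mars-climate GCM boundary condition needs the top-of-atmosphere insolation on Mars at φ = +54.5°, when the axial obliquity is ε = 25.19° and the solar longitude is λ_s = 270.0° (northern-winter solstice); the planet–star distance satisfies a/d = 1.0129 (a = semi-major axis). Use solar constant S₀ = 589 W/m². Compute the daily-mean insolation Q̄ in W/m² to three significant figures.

Q̄ ≈ 19.3 W/m²

Solar declination: sin δ = sin ε · sin λ_s = sin 25.19° × sin 270.0° = -0.42562, so δ = -25.190°.
cos H₀ = −tan(+54.5°) tan(-25.190°) = 0.6594, H₀ = 0.8508 rad.
Bracket: H₀ sin φ sin δ + cos φ cos δ sin H₀ = 0.8508×0.81412×-0.42562 + 0.58070×0.90490×0.75179 = -0.294807 + 0.395047 = 0.100240.
Inverse-square distance factor (a/d)² = 1.0129² = 1.025966.
Q̄ = (S₀/π) × 1.025966 × [bracket] = (589/π) × 1.025966 × 0.100240 = 19.28 W/m².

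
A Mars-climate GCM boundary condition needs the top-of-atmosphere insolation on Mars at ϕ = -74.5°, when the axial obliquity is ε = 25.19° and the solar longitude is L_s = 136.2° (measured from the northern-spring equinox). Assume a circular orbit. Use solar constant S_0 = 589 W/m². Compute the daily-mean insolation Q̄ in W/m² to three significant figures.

Solar declination: sin δ = sin ε · sin L_s = sin 25.19° × sin 136.2° = 0.29459, so δ = +17.133°.
cos h₀ = −tan(-74.5°) tan(+17.133°) = 1.1116 ≥ 1 ⇒ polar night, h₀ = 0 and Q̄ = 0.

Q̄ ≈ 0.00 W/m²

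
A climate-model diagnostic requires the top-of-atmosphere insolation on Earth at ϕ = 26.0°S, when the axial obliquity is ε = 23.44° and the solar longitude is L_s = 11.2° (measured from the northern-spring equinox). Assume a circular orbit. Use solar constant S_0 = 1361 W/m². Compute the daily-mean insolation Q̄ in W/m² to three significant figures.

Q̄ ≈ 365 W/m²

Solar declination: sin δ = sin ε · sin L_s = sin 23.44° × sin 11.2° = 0.07726, so δ = +4.431°.
cos h₀ = −tan(-26.0°) tan(+4.431°) = 0.0378, h₀ = 1.5330 rad.
Bracket: h₀ sin ϕ sin δ + cos ϕ cos δ sin h₀ = 1.5330×-0.43837×0.07726 + 0.89879×0.99701×0.99929 = -0.051920 + 0.895466 = 0.843546.
Q̄ = (S_0/π) × [bracket] = (1361/π) × 0.843546 = 365.4 W/m².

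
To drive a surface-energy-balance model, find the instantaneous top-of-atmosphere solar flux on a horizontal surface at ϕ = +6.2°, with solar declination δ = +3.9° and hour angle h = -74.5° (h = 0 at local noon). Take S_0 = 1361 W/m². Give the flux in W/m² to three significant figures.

371 W/m²

cos θ_z = sin ϕ sin δ + cos ϕ cos δ cos h = 0.007346 + 0.265060 = 0.272406.
Flux = S_0 · cos θ_z = 1361 × 0.272406 = 370.7 W/m².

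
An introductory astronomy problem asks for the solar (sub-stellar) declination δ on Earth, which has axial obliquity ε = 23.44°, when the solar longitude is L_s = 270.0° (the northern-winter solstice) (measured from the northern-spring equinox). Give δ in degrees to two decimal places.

sin δ = sin ε · sin L_s = sin 23.44° × sin 270.0° = -0.397789.
δ = arcsin(-0.397789) = -23.44°.

δ = -23.44°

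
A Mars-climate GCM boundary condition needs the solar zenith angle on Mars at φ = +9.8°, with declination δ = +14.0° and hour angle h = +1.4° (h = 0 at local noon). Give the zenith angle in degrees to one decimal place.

θ_z = 4.4°

cos θ_z = sin φ sin δ + cos φ cos δ cos h = 0.041177 + 0.955852 = 0.997029.
θ_z = arccos(0.997029) = 4.4°.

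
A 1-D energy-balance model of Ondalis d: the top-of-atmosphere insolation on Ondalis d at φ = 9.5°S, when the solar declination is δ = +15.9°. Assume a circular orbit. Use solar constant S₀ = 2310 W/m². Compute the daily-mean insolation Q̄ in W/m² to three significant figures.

cos H₀ = −tan(-9.5°) tan(+15.900°) = 0.0477, H₀ = 1.5231 rad.
Bracket: H₀ sin φ sin δ + cos φ cos δ sin H₀ = 1.5231×-0.16505×0.27396 + 0.98629×0.96174×0.99886 = -0.068870 + 0.947473 = 0.878603.
Q̄ = (S₀/π) × [bracket] = (2310/π) × 0.878603 = 646.0 W/m².

Q̄ ≈ 646 W/m²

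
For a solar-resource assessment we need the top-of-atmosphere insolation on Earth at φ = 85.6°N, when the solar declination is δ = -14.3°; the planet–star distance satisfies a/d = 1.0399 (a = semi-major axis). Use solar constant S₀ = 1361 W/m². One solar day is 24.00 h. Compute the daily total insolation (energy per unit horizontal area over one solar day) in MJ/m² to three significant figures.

0.00 MJ/m²

cos H₀ = −tan(+85.6°) tan(-14.300°) = 3.3127 ≥ 1 ⇒ polar night, H₀ = 0 and Q̄ = 0.
Inverse-square distance factor (a/d)² = 1.0399² = 1.081392.
Daily total = Q̄ × 24.00 h × 3600 s/h = 0.00 MJ/m².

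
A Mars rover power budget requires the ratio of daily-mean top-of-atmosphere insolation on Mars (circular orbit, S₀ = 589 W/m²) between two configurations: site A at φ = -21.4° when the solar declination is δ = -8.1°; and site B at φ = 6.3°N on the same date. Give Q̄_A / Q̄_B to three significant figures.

— Configuration A (φ=-21.4°):
cos H₀ = −tan(-21.4°) tan(-8.100°) = -0.0558, H₀ = 1.6266 rad.
Bracket: H₀ sin φ sin δ + cos φ cos δ sin H₀ = 1.6266×-0.36488×-0.14090 + 0.93106×0.99002×0.99844 = 0.083626 + 0.920330 = 1.003956.
Q̄ = (S₀/π) × [bracket] = (589/π) × 1.003956 = 188.23 W/m².
— Configuration B (φ=+6.3°):
cos H₀ = −tan(+6.3°) tan(-8.100°) = 0.0157, H₀ = 1.5551 rad.
Bracket: H₀ sin φ sin δ + cos φ cos δ sin H₀ = 1.5551×0.10973×-0.14090 + 0.99396×0.99002×0.99988 = -0.024043 + 0.983922 = 0.959879.
Q̄ = (S₀/π) × [bracket] = (589/π) × 0.959879 = 179.96 W/m².
Ratio Q̄_A / Q̄_B = 188.23 / 179.96 = 1.046.

Q̄_A / Q̄_B ≈ 1.05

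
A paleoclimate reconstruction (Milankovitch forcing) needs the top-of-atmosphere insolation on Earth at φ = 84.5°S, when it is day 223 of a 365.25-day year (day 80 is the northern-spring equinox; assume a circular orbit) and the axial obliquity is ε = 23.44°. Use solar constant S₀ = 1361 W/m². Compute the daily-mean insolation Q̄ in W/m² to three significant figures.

Q̄ ≈ 0.00 W/m²

Solar longitude: λ_s = 360° × (223 − 80)/365.25 = 140.945°.
sin δ = sin 23.44° × sin 140.945° = 0.25064, so δ = +14.515°.
cos H₀ = −tan(-84.5°) tan(+14.515°) = 2.6888 ≥ 1 ⇒ polar night, H₀ = 0 and Q̄ = 0.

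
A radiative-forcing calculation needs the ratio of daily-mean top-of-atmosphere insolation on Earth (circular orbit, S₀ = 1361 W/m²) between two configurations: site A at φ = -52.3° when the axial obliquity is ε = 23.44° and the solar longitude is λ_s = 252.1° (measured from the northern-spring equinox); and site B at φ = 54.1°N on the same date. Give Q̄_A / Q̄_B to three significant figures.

Q̄_A / Q̄_B ≈ 7.44

— Configuration A (φ=-52.3°):
Solar declination: sin δ = sin ε · sin λ_s = sin 23.44° × sin 252.1° = -0.37853, so δ = -22.243°.
cos H₀ = −tan(-52.3°) tan(-22.243°) = -0.5291, H₀ = 2.1284 rad.
Bracket: H₀ sin φ sin δ + cos φ cos δ sin H₀ = 2.1284×-0.79122×-0.37853 + 0.61153×0.92559×0.84853 = 0.637457 + 0.480290 = 1.117747.
Q̄ = (S₀/π) × [bracket] = (1361/π) × 1.117747 = 484.23 W/m².
— Configuration B (φ=+54.1°):
cos H₀ = −tan(+54.1°) tan(-22.243°) = 0.5650, H₀ = 0.9704 rad.
Bracket: H₀ sin φ sin δ + cos φ cos δ sin H₀ = 0.9704×0.81004×-0.37853 + 0.58637×0.92559×0.82512 = -0.297548 + 0.447824 = 0.150276.
Q̄ = (S₀/π) × [bracket] = (1361/π) × 0.150276 = 65.103 W/m².
Ratio Q̄_A / Q̄_B = 484.23 / 65.103 = 7.438.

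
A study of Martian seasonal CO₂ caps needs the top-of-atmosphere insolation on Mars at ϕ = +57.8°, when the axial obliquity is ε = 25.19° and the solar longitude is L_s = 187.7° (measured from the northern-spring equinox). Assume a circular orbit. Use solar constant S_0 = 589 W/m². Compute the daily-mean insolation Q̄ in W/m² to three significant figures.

Q̄ ≈ 85.9 W/m²

Solar declination: sin δ = sin ε · sin L_s = sin 25.19° × sin 187.7° = -0.05703, so δ = -3.269°.
cos h₀ = −tan(+57.8°) tan(-3.269°) = 0.0907, h₀ = 1.4800 rad.
Bracket: h₀ sin ϕ sin δ + cos ϕ cos δ sin h₀ = 1.4800×0.84619×-0.05703 + 0.53288×0.99837×0.99588 = -0.071422 + 0.529820 = 0.458398.
Q̄ = (S_0/π) × [bracket] = (589/π) × 0.458398 = 85.94 W/m².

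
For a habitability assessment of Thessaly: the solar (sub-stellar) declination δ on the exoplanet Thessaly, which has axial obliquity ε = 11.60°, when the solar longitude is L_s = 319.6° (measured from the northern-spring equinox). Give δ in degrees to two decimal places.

sin δ = sin ε · sin L_s = sin 11.60° × sin 319.6° = -0.130323.
δ = arcsin(-0.130323) = -7.49°.

δ = -7.49°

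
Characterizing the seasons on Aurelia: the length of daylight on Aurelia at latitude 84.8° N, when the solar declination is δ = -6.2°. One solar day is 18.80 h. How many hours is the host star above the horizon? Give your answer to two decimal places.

0.00 h

cos h₀ = −tan ϕ · tan δ = 1.1937 ≥ 1, so the host star never rises (polar night) and h₀ = 0.
Daylight = 2h₀/(2π) × 18.80 h = (0.0000/π) × 18.80 = 0.00 h.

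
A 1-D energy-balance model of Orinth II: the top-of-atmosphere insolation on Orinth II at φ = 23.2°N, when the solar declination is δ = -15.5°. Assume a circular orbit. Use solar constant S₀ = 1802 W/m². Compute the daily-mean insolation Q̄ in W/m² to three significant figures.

Q̄ ≈ 417 W/m²

cos H₀ = −tan(+23.2°) tan(-15.500°) = 0.1189, H₀ = 1.4517 rad.
Bracket: H₀ sin φ sin δ + cos φ cos δ sin H₀ = 1.4517×0.39394×-0.26724 + 0.91914×0.96363×0.99291 = -0.152830 + 0.879431 = 0.726601.
Q̄ = (S₀/π) × [bracket] = (1802/π) × 0.726601 = 416.8 W/m².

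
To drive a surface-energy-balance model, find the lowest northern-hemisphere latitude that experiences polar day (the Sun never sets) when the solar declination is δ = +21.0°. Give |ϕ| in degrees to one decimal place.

|ϕ| = 69.0°

Polar day requires cos h₀ = −tan ϕ tan δ ≤ −1, i.e. tan ϕ tan δ ≥ 1.
The boundary is |tan ϕ| · |tan δ| = 1, so |ϕ| = 90° − |δ| = 90° − 21.0° = 69.0° in the northern hemisphere.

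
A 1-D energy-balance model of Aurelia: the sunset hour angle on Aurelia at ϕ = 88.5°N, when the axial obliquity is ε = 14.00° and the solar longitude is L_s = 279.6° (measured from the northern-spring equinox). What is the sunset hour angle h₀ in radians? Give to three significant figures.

Solar declination: sin δ = sin ε · sin L_s = sin 14.00° × sin 279.6° = -0.23853, so δ = -13.800°.
cos h₀ = −tan ϕ · tan δ = 9.3800 ≥ 1, so the host star never rises (polar night) and h₀ = 0.

h₀ = 0.00 rad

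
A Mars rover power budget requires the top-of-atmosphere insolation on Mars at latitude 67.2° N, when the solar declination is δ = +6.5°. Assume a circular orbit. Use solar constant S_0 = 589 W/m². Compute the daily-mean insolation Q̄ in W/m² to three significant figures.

Q̄ ≈ 106 W/m²

cos h₀ = −tan(+67.2°) tan(+6.500°) = -0.2710, h₀ = 1.8453 rad.
Bracket: h₀ sin ϕ sin δ + cos ϕ cos δ sin h₀ = 1.8453×0.92186×0.11320 + 0.38752×0.99357×0.96257 = 0.192565 + 0.370617 = 0.563182.
Q̄ = (S_0/π) × [bracket] = (589/π) × 0.563182 = 105.6 W/m².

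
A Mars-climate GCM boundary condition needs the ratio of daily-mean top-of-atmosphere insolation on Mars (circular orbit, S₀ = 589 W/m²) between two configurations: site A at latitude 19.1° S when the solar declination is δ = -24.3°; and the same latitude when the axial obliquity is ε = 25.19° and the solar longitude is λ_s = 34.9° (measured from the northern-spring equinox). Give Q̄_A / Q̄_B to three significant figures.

— Configuration A (φ=-19.1°):
cos H₀ = −tan(-19.1°) tan(-24.300°) = -0.1564, H₀ = 1.7278 rad.
Bracket: H₀ sin φ sin δ + cos φ cos δ sin H₀ = 1.7278×-0.32722×-0.41151 + 0.94495×0.91140×0.98770 = 0.232656 + 0.850634 = 1.083290.
Q̄ = (S₀/π) × [bracket] = (589/π) × 1.083290 = 203.10 W/m².
— Configuration B (φ=-19.1°):
Solar declination: sin δ = sin ε · sin λ_s = sin 25.19° × sin 34.9° = 0.24352, so δ = +14.094°.
cos H₀ = −tan(-19.1°) tan(+14.094°) = 0.0869, H₀ = 1.4837 rad.
Bracket: H₀ sin φ sin δ + cos φ cos δ sin H₀ = 1.4837×-0.32722×0.24352 + 0.94495×0.96990×0.99621 = -0.118228 + 0.913033 = 0.794805.
Q̄ = (S₀/π) × [bracket] = (589/π) × 0.794805 = 149.01 W/m².
Ratio Q̄_A / Q̄_B = 203.10 / 149.01 = 1.363.

Q̄_A / Q̄_B ≈ 1.36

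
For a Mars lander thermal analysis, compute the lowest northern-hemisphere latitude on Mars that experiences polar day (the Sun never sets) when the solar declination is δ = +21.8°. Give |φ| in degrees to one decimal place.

Polar day requires cos H₀ = −tan φ tan δ ≤ −1, i.e. tan φ tan δ ≥ 1.
The boundary is |tan φ| · |tan δ| = 1, so |φ| = 90° − |δ| = 90° − 21.8° = 68.2° in the northern hemisphere.

|φ| = 68.2°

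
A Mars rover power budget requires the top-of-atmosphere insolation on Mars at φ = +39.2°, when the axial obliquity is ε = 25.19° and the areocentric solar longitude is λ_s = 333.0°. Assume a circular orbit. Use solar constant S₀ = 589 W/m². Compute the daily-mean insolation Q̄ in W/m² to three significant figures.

sin δ = sin 25.19° × sin 333.0° = -0.19323, so δ = -11.141°.
cos H₀ = −tan(+39.2°) tan(-11.141°) = 0.1606, H₀ = 1.4095 rad.
Bracket: H₀ sin φ sin δ + cos φ cos δ sin H₀ = 1.4095×0.63203×-0.19323 + 0.77494×0.98115×0.98702 = -0.172138 + 0.750463 = 0.578325.
Q̄ = (S₀/π) × [bracket] = (589/π) × 0.578325 = 108.4 W/m².

Q̄ ≈ 108 W/m²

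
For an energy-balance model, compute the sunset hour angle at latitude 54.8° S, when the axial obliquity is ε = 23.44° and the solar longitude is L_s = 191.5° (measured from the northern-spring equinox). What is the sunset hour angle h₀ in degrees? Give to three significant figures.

Solar declination: sin δ = sin ε · sin L_s = sin 23.44° × sin 191.5° = -0.07931, so δ = -4.549°.
cos h₀ = −tan ϕ · tan δ = −tan(-54.8°) × tan(-4.549°) = -0.1128, so h₀ = 1.6838 rad = 96.48°.

h₀ = 96.5°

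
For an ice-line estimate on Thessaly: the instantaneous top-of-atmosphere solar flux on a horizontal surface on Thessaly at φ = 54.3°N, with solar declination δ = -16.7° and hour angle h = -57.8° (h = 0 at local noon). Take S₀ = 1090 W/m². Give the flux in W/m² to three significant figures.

70.3 W/m²

cos θ_z = sin φ sin δ + cos φ cos δ cos h = -0.233361 + 0.297840 = 0.064479.
Flux = S₀ · cos θ_z = 1090 × 0.064479 = 70.28 W/m².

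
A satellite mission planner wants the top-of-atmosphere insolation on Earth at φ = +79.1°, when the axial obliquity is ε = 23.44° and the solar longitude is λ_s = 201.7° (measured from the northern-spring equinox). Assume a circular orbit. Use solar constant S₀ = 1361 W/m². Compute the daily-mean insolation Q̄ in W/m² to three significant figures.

Solar declination: sin δ = sin ε · sin λ_s = sin 23.44° × sin 201.7° = -0.14708, so δ = -8.458°.
cos H₀ = −tan(+79.1°) tan(-8.458°) = 0.7722, H₀ = 0.6885 rad.
Bracket: H₀ sin φ sin δ + cos φ cos δ sin H₀ = 0.6885×0.98196×-0.14708 + 0.18910×0.98912×0.63541 = -0.099438 + 0.118849 = 0.019411.
Q̄ = (S₀/π) × [bracket] = (1361/π) × 0.019411 = 8.409 W/m².

Q̄ ≈ 8.41 W/m²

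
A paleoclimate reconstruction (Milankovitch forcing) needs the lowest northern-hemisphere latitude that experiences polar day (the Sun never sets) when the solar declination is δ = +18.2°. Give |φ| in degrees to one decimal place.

|φ| = 71.8°

Polar day requires cos H₀ = −tan φ tan δ ≤ −1, i.e. tan φ tan δ ≥ 1.
The boundary is |tan φ| · |tan δ| = 1, so |φ| = 90° − |δ| = 90° − 18.2° = 71.8° in the northern hemisphere.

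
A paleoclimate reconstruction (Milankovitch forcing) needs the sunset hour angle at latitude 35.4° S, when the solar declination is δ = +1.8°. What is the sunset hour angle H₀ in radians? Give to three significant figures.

H₀ = 1.55 rad

cos H₀ = −tan φ · tan δ = −tan(-35.4°) × tan(+1.800°) = 0.0223, so H₀ = 1.5485 rad = 88.72°.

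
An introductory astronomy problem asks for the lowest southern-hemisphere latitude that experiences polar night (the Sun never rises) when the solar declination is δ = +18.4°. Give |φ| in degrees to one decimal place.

|φ| = 71.6°

Polar night requires cos H₀ = −tan φ tan δ ≥ 1, i.e. tan φ tan δ ≤ −1.
The boundary is |tan φ| · |tan δ| = 1, so |φ| = 90° − |δ| = 90° − 18.4° = 71.6° in the southern hemisphere.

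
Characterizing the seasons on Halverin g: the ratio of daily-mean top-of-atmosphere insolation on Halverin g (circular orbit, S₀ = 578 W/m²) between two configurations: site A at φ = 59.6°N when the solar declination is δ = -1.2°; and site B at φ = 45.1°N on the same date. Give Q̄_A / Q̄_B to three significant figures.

— Configuration A (φ=+59.6°):
cos H₀ = −tan(+59.6°) tan(-1.200°) = 0.0357, H₀ = 1.5351 rad.
Bracket: H₀ sin φ sin δ + cos φ cos δ sin H₀ = 1.5351×0.86251×-0.02094 + 0.50603×0.99978×0.99936 = -0.027725 + 0.505595 = 0.477870.
Q̄ = (S₀/π) × [bracket] = (578/π) × 0.477870 = 87.920 W/m².
— Configuration B (φ=+45.1°):
cos H₀ = −tan(+45.1°) tan(-1.200°) = 0.0210, H₀ = 1.5498 rad.
Bracket: H₀ sin φ sin δ + cos φ cos δ sin H₀ = 1.5498×0.70834×-0.02094 + 0.70587×0.99978×0.99978 = -0.022988 + 0.705559 = 0.682571.
Q̄ = (S₀/π) × [bracket] = (578/π) × 0.682571 = 125.58 W/m².
Ratio Q̄_A / Q̄_B = 87.920 / 125.58 = 0.7001.

Q̄_A / Q̄_B ≈ 0.700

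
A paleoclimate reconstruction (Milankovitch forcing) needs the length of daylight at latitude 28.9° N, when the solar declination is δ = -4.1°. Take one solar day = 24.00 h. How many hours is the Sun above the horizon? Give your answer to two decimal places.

cos H₀ = −tan φ · tan δ = −tan(+28.9°) × tan(-4.100°) = 0.0396, so H₀ = 1.5312 rad = 87.73°.
Daylight = 2H₀/(2π) × 24.00 h = (1.5312/π) × 24.00 = 11.70 h.

11.70 h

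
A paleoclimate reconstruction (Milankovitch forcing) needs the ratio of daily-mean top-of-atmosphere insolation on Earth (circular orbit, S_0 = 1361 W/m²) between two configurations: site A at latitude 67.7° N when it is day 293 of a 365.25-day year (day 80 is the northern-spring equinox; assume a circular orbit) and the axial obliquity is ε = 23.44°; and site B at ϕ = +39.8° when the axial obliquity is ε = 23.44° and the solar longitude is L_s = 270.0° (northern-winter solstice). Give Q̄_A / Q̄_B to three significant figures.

— Configuration A (ϕ=+67.7°):
Solar longitude: L_s = 360° × (293 − 80)/365.25 = 209.938°.
sin δ = sin 23.44° × sin 209.938° = -0.19852, so δ = -11.451°.
cos h₀ = −tan(+67.7°) tan(-11.451°) = 0.4939, h₀ = 1.0542 rad.
Bracket: h₀ sin ϕ sin δ + cos ϕ cos δ sin h₀ = 1.0542×0.92521×-0.19852 + 0.37946×0.98010×0.86953 = -0.193628 + 0.323386 = 0.129758.
Q̄ = (S_0/π) × [bracket] = (1361/π) × 0.129758 = 56.214 W/m².
— Configuration B (ϕ=+39.8°):
Solar declination: sin δ = sin ε · sin L_s = sin 23.44° × sin 270.0° = -0.39779, so δ = -23.440°.
cos h₀ = −tan(+39.8°) tan(-23.440°) = 0.3612, h₀ = 1.2012 rad.
Bracket: h₀ sin ϕ sin δ + cos ϕ cos δ sin h₀ = 1.2012×0.64011×-0.39779 + 0.76828×0.91748×0.93247 = -0.305861 + 0.657281 = 0.351420.
Q̄ = (S_0/π) × [bracket] = (1361/π) × 0.351420 = 152.24 W/m².
Ratio Q̄_A / Q̄_B = 56.214 / 152.24 = 0.3692.

Q̄_A / Q̄_B ≈ 0.369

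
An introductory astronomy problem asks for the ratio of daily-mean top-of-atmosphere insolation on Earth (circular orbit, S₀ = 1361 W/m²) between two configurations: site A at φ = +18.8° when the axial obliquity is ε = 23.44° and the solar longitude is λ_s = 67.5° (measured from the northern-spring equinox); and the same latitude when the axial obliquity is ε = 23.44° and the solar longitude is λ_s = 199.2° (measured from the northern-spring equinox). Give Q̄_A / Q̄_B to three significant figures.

Q̄_A / Q̄_B ≈ 1.23

— Configuration A (φ=+18.8°):
Solar declination: sin δ = sin ε · sin λ_s = sin 23.44° × sin 67.5° = 0.36751, so δ = +21.562°.
cos H₀ = −tan(+18.8°) tan(+21.562°) = -0.1345, H₀ = 1.7057 rad.
Bracket: H₀ sin φ sin δ + cos φ cos δ sin H₀ = 1.7057×0.32227×0.36751 + 0.94665×0.93002×0.99091 = 0.202019 + 0.872401 = 1.074420.
Q̄ = (S₀/π) × [bracket] = (1361/π) × 1.074420 = 465.46 W/m².
— Configuration B (φ=+18.8°):
Solar declination: sin δ = sin ε · sin λ_s = sin 23.44° × sin 199.2° = -0.13082, so δ = -7.517°.
cos H₀ = −tan(+18.8°) tan(-7.517°) = 0.0449, H₀ = 1.5259 rad.
Bracket: H₀ sin φ sin δ + cos φ cos δ sin H₀ = 1.5259×0.32227×-0.13082 + 0.94665×0.99141×0.99899 = -0.064331 + 0.937570 = 0.873239.
Q̄ = (S₀/π) × [bracket] = (1361/π) × 0.873239 = 378.30 W/m².
Ratio Q̄_A / Q̄_B = 465.46 / 378.30 = 1.230.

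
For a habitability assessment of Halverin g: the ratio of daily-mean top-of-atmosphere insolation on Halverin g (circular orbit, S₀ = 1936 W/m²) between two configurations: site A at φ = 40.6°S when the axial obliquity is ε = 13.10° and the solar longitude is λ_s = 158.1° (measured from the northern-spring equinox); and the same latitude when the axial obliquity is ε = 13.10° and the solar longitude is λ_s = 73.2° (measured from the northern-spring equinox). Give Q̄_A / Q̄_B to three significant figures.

— Configuration A (φ=-40.6°):
Solar declination: sin δ = sin ε · sin λ_s = sin 13.10° × sin 158.1° = 0.08454, so δ = +4.849°.
cos H₀ = −tan(-40.6°) tan(+4.849°) = 0.0727, H₀ = 1.4980 rad.
Bracket: H₀ sin φ sin δ + cos φ cos δ sin H₀ = 1.4980×-0.65077×0.08454 + 0.75927×0.99642×0.99735 = -0.082414 + 0.754547 = 0.672133.
Q̄ = (S₀/π) × [bracket] = (1936/π) × 0.672133 = 414.20 W/m².
— Configuration B (φ=-40.6°):
Solar declination: sin δ = sin ε · sin λ_s = sin 13.10° × sin 73.2° = 0.21698, so δ = +12.532°.
cos H₀ = −tan(-40.6°) tan(+12.532°) = 0.1905, H₀ = 1.3791 rad.
Bracket: H₀ sin φ sin δ + cos φ cos δ sin H₀ = 1.3791×-0.65077×0.21698 + 0.75927×0.97618×0.98169 = -0.194735 + 0.727613 = 0.532878.
Q̄ = (S₀/π) × [bracket] = (1936/π) × 0.532878 = 328.38 W/m².
Ratio Q̄_A / Q̄_B = 414.20 / 328.38 = 1.261.

Q̄_A / Q̄_B ≈ 1.26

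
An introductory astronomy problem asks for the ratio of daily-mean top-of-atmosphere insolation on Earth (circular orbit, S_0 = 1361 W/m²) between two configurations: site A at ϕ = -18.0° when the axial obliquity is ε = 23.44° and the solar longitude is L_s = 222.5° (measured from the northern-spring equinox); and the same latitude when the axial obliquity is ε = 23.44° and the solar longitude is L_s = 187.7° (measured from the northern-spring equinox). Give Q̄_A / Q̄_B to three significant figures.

Q̄_A / Q̄_B ≈ 1.08

— Configuration A (ϕ=-18.0°):
Solar declination: sin δ = sin ε · sin L_s = sin 23.44° × sin 222.5° = -0.26874, so δ = -15.589°.
cos h₀ = −tan(-18.0°) tan(-15.589°) = -0.0907, h₀ = 1.6616 rad.
Bracket: h₀ sin ϕ sin δ + cos ϕ cos δ sin h₀ = 1.6616×-0.30902×-0.26874 + 0.95106×0.96321×0.99588 = 0.137989 + 0.912296 = 1.050285.
Q̄ = (S_0/π) × [bracket] = (1361/π) × 1.050285 = 455.00 W/m².
— Configuration B (ϕ=-18.0°):
Solar declination: sin δ = sin ε · sin L_s = sin 23.44° × sin 187.7° = -0.05330, so δ = -3.055°.
cos h₀ = −tan(-18.0°) tan(-3.055°) = -0.0173, h₀ = 1.5881 rad.
Bracket: h₀ sin ϕ sin δ + cos ϕ cos δ sin h₀ = 1.5881×-0.30902×-0.05330 + 0.95106×0.99858×0.99985 = 0.026157 + 0.949567 = 0.975724.
Q̄ = (S_0/π) × [bracket] = (1361/π) × 0.975724 = 422.70 W/m².
Ratio Q̄_A / Q̄_B = 455.00 / 422.70 = 1.076.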